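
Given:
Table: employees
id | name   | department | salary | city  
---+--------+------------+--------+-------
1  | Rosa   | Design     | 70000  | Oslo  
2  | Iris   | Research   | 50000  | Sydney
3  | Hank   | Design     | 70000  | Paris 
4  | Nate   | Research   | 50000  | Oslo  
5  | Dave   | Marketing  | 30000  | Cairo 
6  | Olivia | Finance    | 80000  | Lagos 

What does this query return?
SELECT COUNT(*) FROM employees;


COUNT(*) counts all rows

6


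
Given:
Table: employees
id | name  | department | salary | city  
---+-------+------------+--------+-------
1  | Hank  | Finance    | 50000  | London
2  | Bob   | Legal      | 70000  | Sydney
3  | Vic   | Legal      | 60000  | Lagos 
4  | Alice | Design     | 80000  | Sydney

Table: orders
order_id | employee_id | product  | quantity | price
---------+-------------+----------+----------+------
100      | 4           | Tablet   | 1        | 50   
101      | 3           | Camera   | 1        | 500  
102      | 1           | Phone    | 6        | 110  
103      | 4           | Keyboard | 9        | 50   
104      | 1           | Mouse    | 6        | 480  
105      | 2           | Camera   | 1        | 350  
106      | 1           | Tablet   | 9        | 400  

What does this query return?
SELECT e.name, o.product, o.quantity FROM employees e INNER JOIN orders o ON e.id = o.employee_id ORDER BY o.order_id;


Joining employees.id = orders.employee_id:
  employee Alice (id=4) -> order Tablet
  employee Vic (id=3) -> order Camera
  employee Hank (id=1) -> order Phone
  employee Alice (id=4) -> order Keyboard
  employee Hank (id=1) -> order Mouse
  employee Bob (id=2) -> order Camera
  employee Hank (id=1) -> order Tablet


7 rows:
Alice, Tablet, 1
Vic, Camera, 1
Hank, Phone, 6
Alice, Keyboard, 9
Hank, Mouse, 6
Bob, Camera, 1
Hank, Tablet, 9


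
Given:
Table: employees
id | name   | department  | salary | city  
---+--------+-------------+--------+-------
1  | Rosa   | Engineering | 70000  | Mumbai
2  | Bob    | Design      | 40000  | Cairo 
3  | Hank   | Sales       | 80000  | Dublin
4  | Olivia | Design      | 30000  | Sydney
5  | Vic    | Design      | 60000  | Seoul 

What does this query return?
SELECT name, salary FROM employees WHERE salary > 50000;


Filtering: salary > 50000
Matching: 3 rows

3 rows:
Rosa, 70000
Hank, 80000
Vic, 60000


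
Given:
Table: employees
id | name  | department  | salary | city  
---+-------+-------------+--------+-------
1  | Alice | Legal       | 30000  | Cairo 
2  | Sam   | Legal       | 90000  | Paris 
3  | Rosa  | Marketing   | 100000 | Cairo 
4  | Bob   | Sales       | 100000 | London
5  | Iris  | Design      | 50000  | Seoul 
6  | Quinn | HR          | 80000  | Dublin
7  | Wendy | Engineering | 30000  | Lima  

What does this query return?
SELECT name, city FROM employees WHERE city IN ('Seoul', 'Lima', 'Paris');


Filtering: city IN ('Seoul', 'Lima', 'Paris')
Matching: 3 rows

3 rows:
Sam, Paris
Iris, Seoul
Wendy, Lima


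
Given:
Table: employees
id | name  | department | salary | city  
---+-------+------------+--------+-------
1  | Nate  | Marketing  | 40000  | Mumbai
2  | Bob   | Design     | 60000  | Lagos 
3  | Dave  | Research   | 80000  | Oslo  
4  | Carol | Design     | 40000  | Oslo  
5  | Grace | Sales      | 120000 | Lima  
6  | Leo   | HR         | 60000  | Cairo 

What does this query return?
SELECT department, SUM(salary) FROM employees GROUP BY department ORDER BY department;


Summing salary within each department:
  Design: 60000 + 40000 = 100000
  HR: 60000 = 60000
  Marketing: 40000 = 40000
  Research: 80000 = 80000
  Sales: 120000 = 120000


5 groups:
Design, 100000
HR, 60000
Marketing, 40000
Research, 80000
Sales, 120000


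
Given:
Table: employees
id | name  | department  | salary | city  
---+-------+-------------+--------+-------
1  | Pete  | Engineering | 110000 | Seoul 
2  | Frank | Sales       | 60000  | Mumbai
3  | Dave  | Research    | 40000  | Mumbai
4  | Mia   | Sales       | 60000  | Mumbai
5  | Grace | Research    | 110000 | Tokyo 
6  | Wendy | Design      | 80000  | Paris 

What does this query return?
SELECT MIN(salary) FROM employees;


Salaries: 110000, 60000, 40000, 60000, 110000, 80000
MIN = 40000

40000


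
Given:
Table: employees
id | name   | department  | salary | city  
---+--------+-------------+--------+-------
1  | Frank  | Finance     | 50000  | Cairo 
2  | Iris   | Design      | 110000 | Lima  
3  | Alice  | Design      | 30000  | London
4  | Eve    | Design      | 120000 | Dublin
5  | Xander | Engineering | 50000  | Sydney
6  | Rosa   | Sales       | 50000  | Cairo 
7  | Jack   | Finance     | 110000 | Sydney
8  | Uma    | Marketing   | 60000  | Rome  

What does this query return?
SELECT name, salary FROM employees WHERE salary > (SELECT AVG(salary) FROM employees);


Subquery: AVG(salary) = 72500.0
Filtering: salary > 72500.0
  Iris (110000) -> MATCH
  Eve (120000) -> MATCH
  Jack (110000) -> MATCH


3 rows:
Iris, 110000
Eve, 120000
Jack, 110000


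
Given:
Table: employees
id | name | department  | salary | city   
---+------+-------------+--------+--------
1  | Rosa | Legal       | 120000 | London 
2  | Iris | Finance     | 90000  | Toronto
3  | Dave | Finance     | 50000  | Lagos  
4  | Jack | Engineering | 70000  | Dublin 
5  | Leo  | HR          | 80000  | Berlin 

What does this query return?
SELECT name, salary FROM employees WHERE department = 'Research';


Filtering: department = 'Research'
Matching rows: 0

Empty result set (0 rows)


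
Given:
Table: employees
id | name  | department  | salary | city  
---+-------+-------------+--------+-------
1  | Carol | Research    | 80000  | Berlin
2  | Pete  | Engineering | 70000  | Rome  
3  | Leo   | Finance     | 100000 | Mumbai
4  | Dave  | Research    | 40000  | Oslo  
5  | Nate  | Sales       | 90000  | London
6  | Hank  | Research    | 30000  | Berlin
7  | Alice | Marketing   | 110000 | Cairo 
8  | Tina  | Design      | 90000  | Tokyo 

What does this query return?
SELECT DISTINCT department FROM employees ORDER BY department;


All 'department' values (row order): Research, Engineering, Finance, Research, Sales, Research, Marketing, Design
Removing duplicates leaves 6 unique value(s).

6 values:
Design
Engineering
Finance
Marketing
Research
Sales


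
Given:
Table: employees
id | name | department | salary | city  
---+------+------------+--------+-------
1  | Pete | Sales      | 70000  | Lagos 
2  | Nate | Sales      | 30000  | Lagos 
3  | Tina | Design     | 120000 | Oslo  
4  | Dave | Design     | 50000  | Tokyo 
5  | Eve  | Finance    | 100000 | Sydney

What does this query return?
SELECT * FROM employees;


SELECT * returns all 5 rows with all columns

5 rows:
1, Pete, Sales, 70000, Lagos
2, Nate, Sales, 30000, Lagos
3, Tina, Design, 120000, Oslo
4, Dave, Design, 50000, Tokyo
5, Eve, Finance, 100000, Sydney


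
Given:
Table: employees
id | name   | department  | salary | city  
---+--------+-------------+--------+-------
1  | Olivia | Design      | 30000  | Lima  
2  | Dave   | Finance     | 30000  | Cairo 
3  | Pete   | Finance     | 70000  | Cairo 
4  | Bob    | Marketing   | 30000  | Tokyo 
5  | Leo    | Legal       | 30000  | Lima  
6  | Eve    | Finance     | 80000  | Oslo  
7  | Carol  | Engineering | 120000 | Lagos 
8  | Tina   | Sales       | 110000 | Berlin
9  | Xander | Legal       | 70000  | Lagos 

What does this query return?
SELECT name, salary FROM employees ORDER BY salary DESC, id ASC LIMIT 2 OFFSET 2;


Sort by salary DESC (id ASC tiebreak), then skip 2 and take 2
Rows 3 through 4

2 rows:
Eve, 80000
Pete, 70000


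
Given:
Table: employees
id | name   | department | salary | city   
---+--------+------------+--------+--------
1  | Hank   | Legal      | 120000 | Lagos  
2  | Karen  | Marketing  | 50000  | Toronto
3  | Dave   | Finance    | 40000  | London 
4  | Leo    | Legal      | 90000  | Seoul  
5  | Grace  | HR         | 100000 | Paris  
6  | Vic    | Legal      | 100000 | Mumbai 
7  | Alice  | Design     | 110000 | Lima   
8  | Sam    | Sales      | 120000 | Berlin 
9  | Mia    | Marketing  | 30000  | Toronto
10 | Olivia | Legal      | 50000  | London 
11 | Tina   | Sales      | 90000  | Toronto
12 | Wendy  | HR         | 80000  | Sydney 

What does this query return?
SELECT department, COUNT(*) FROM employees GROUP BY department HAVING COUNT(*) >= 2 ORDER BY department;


Groups with count >= 2:
  HR: 2 -> PASS
  Legal: 4 -> PASS
  Marketing: 2 -> PASS
  Sales: 2 -> PASS
  Design: 1 -> filtered out
  Finance: 1 -> filtered out


4 groups:
HR, 2
Legal, 4
Marketing, 2
Sales, 2


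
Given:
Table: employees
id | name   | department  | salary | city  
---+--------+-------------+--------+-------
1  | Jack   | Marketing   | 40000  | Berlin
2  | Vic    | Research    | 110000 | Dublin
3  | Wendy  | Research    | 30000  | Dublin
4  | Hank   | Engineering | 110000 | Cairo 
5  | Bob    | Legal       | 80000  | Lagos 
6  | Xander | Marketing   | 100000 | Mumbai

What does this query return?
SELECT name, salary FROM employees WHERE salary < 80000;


Filtering: salary < 80000
Matching: 2 rows

2 rows:
Jack, 40000
Wendy, 30000


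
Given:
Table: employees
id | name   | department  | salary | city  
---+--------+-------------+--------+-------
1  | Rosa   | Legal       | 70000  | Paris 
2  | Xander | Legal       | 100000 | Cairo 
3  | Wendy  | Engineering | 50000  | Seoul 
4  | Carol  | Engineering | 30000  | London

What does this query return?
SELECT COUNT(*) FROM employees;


COUNT(*) counts all rows

4


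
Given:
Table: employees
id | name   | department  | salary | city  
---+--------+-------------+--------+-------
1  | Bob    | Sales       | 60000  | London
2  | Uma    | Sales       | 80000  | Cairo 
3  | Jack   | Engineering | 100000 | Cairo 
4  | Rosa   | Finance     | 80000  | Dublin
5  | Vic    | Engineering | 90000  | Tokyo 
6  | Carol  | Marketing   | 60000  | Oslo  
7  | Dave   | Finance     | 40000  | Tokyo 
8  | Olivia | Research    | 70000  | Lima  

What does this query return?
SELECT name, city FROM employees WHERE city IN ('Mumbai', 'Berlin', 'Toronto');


Filtering: city IN ('Mumbai', 'Berlin', 'Toronto')
Matching: 0 rows

Empty result set (0 rows)


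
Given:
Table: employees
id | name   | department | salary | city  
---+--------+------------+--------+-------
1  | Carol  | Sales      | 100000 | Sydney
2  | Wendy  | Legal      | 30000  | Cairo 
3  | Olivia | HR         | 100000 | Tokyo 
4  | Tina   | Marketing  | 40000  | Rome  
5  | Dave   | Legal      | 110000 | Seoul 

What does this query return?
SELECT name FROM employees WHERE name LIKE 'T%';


LIKE 'T%' matches names starting with 'T'
Matching: 1

1 rows:
Tina


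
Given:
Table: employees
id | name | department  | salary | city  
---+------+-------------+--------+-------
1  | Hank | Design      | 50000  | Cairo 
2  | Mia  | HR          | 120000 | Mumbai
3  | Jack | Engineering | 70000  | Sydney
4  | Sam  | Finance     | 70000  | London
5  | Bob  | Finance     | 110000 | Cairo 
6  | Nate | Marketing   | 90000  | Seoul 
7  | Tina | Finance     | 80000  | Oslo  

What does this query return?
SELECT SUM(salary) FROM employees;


SUM(salary) = 50000 + 120000 + 70000 + 70000 + 110000 + 90000 + 80000 = 590000

590000


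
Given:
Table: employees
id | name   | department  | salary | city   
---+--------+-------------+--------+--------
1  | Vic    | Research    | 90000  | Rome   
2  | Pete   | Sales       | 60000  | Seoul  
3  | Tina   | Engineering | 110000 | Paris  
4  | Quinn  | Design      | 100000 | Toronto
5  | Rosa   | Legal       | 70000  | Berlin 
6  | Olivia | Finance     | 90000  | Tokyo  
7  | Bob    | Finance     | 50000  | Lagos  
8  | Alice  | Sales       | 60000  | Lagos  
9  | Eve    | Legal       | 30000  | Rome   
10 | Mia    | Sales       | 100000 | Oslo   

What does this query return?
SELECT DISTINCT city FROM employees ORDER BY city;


All 'city' values (row order): Rome, Seoul, Paris, Toronto, Berlin, Tokyo, Lagos, Lagos, Rome, Oslo
Removing duplicates leaves 8 unique value(s).

8 values:
Berlin
Lagos
Oslo
Paris
Rome
Seoul
Tokyo
Toronto


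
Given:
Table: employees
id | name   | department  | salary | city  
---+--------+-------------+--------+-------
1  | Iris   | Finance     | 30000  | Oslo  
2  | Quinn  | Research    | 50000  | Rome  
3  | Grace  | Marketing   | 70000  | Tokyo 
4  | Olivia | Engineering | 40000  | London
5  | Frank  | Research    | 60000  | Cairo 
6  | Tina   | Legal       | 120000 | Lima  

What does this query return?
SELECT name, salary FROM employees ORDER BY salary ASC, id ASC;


Sorting by salary ASC, then id ASC for ties

6 rows:
Iris, 30000
Olivia, 40000
Quinn, 50000
Frank, 60000
Grace, 70000
Tina, 120000


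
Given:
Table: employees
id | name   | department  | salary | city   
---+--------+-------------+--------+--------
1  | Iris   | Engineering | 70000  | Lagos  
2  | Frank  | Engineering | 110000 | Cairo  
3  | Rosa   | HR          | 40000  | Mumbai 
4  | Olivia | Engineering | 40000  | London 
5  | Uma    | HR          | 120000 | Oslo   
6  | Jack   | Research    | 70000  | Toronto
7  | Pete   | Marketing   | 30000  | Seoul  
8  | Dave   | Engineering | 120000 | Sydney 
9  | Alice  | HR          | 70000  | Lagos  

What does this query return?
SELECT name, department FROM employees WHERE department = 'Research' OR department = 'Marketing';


Filtering: department = 'Research' OR 'Marketing'
Matching: 2 rows

2 rows:
Jack, Research
Pete, Marketing


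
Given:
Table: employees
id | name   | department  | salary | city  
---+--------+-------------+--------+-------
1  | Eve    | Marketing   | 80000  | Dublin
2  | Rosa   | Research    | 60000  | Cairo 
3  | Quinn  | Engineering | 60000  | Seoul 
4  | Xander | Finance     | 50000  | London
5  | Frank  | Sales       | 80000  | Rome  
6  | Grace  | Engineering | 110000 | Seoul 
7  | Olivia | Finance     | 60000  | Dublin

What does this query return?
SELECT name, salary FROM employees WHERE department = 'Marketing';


Filtering: department = 'Marketing'
Matching rows: 1

1 rows:
Eve, 80000


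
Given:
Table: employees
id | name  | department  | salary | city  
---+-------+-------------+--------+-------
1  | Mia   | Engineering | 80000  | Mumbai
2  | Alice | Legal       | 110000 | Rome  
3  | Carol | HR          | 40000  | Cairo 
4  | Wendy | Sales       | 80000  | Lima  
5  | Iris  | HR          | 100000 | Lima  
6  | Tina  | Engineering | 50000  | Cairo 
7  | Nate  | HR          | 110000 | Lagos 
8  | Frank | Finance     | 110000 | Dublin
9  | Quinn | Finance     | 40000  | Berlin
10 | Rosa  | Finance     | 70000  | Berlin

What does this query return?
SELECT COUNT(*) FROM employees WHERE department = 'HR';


Counting rows where department = 'HR'
  Carol -> MATCH
  Iris -> MATCH
  Nate -> MATCH


3


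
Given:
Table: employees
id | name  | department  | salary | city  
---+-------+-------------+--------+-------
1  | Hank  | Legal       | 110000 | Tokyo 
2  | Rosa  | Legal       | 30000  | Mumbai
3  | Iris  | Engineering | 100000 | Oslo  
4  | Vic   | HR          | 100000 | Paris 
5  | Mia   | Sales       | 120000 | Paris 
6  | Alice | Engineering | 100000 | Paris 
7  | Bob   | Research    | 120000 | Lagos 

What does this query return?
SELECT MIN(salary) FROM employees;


Salaries: 110000, 30000, 100000, 100000, 120000, 100000, 120000
MIN = 30000

30000


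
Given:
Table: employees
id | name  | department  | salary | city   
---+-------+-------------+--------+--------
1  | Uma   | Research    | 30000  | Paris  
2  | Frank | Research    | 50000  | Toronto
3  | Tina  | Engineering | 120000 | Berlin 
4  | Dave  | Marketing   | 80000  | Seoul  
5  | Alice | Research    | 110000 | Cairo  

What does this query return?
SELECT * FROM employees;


SELECT * returns all 5 rows with all columns

5 rows:
1, Uma, Research, 30000, Paris
2, Frank, Research, 50000, Toronto
3, Tina, Engineering, 120000, Berlin
4, Dave, Marketing, 80000, Seoul
5, Alice, Research, 110000, Cairo


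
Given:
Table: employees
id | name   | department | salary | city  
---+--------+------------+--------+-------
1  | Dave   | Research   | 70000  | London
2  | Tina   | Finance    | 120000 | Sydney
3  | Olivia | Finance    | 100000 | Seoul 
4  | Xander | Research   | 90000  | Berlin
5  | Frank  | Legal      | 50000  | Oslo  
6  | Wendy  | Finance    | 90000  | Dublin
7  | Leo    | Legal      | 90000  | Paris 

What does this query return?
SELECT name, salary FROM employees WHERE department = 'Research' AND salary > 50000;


Filtering: department = 'Research' AND salary > 50000
Matching: 2 rows

2 rows:
Dave, 70000
Xander, 90000


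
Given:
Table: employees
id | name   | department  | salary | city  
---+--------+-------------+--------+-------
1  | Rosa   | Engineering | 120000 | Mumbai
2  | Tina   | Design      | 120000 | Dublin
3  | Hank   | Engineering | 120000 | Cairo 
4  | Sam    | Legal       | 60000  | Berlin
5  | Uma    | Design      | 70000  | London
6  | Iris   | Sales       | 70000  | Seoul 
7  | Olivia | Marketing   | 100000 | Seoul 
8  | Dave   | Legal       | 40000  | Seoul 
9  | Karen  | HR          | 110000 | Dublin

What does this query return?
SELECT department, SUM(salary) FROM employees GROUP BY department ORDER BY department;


Summing salary within each department:
  Design: 120000 + 70000 = 190000
  Engineering: 120000 + 120000 = 240000
  HR: 110000 = 110000
  Legal: 60000 + 40000 = 100000
  Marketing: 100000 = 100000
  Sales: 70000 = 70000


6 groups:
Design, 190000
Engineering, 240000
HR, 110000
Legal, 100000
Marketing, 100000
Sales, 70000


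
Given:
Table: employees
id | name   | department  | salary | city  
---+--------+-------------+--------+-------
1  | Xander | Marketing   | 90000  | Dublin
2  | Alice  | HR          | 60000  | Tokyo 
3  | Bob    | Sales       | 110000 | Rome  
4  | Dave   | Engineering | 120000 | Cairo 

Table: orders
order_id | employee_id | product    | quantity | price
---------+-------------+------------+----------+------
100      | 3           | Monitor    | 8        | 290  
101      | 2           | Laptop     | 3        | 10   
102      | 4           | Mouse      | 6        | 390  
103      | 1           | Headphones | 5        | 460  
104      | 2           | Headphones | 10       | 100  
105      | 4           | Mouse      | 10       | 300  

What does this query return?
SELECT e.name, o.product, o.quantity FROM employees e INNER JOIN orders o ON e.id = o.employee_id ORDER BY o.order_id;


Joining employees.id = orders.employee_id:
  employee Bob (id=3) -> order Monitor
  employee Alice (id=2) -> order Laptop
  employee Dave (id=4) -> order Mouse
  employee Xander (id=1) -> order Headphones
  employee Alice (id=2) -> order Headphones
  employee Dave (id=4) -> order Mouse


6 rows:
Bob, Monitor, 8
Alice, Laptop, 3
Dave, Mouse, 6
Xander, Headphones, 5
Alice, Headphones, 10
Dave, Mouse, 10


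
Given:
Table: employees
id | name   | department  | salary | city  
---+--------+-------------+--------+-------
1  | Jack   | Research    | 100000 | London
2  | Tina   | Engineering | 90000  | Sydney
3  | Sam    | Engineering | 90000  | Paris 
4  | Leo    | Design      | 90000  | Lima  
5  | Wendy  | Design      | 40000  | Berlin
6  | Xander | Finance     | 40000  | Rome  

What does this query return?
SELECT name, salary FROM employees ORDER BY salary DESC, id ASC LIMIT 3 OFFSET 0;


Sort by salary DESC (id ASC tiebreak), then skip 0 and take 3
Rows 1 through 3

3 rows:
Jack, 100000
Tina, 90000
Sam, 90000


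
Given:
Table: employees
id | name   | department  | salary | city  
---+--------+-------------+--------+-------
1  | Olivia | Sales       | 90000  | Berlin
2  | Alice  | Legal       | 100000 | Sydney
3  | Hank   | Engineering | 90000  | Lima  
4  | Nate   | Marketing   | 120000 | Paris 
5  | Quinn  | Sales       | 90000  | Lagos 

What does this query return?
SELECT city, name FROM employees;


Projecting columns: city, name

5 rows:
Berlin, Olivia
Sydney, Alice
Lima, Hank
Paris, Nate
Lagos, Quinn


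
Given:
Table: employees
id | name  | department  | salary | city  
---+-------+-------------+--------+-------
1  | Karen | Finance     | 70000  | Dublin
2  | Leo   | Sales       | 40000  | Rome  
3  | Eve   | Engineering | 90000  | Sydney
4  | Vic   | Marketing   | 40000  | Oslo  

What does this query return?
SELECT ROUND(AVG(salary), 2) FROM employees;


SUM(salary) = 240000
COUNT = 4
ROUND(AVG, 2) = ROUND(240000 / 4, 2) = 60000.0

60000.0


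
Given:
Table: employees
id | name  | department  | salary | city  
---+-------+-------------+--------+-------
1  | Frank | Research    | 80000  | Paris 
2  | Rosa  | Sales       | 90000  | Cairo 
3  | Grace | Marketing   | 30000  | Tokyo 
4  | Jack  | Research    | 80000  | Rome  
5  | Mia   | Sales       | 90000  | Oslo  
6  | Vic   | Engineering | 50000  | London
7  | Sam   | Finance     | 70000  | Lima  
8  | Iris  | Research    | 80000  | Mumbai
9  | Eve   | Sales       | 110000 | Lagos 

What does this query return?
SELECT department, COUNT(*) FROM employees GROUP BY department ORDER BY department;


Assigning each row to its department group:
  Frank -> Research
  Rosa -> Sales
  Grace -> Marketing
  Jack -> Research
  Mia -> Sales
  Vic -> Engineering
  Sam -> Finance
  Iris -> Research
  Eve -> Sales


5 groups:
Engineering, 1
Finance, 1
Marketing, 1
Research, 3
Sales, 3


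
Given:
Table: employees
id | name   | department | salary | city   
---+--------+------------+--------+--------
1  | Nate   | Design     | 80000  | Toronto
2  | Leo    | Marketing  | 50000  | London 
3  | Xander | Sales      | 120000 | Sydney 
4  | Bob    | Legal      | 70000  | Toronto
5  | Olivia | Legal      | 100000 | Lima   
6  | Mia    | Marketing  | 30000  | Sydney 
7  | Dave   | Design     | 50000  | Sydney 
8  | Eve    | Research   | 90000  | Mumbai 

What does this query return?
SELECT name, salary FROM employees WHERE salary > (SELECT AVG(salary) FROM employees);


Subquery: AVG(salary) = 73750.0
Filtering: salary > 73750.0
  Nate (80000) -> MATCH
  Xander (120000) -> MATCH
  Olivia (100000) -> MATCH
  Eve (90000) -> MATCH


4 rows:
Nate, 80000
Xander, 120000
Olivia, 100000
Eve, 90000


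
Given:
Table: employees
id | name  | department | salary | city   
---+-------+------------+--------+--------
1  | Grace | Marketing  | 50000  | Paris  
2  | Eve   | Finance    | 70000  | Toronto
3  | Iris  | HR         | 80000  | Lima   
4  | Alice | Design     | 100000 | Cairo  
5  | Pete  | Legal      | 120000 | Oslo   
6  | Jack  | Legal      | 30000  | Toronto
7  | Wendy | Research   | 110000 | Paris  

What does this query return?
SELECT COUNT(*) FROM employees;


COUNT(*) counts all rows

7


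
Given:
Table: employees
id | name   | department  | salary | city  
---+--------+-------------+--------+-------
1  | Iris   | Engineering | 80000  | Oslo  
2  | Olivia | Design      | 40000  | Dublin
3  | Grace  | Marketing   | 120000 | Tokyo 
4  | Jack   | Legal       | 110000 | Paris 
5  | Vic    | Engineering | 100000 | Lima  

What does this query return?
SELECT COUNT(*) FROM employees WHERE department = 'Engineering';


Counting rows where department = 'Engineering'
  Iris -> MATCH
  Vic -> MATCH


2


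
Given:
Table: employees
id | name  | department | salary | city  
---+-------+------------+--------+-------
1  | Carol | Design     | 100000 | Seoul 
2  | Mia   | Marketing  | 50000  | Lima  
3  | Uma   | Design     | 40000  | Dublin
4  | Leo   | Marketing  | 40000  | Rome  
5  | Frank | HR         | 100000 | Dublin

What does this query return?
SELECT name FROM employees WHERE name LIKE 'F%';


LIKE 'F%' matches names starting with 'F'
Matching: 1

1 rows:
Frank


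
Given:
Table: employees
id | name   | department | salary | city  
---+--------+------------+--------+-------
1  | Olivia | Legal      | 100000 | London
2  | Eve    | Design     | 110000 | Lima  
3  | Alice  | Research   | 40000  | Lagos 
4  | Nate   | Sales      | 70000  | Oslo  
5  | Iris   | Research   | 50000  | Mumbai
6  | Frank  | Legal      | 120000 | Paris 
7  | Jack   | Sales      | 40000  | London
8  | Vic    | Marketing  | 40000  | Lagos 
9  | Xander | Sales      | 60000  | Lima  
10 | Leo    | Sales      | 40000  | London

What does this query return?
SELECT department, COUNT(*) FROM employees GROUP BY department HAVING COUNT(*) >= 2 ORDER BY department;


Groups with count >= 2:
  Legal: 2 -> PASS
  Research: 2 -> PASS
  Sales: 4 -> PASS
  Design: 1 -> filtered out
  Marketing: 1 -> filtered out


3 groups:
Legal, 2
Research, 2
Sales, 4


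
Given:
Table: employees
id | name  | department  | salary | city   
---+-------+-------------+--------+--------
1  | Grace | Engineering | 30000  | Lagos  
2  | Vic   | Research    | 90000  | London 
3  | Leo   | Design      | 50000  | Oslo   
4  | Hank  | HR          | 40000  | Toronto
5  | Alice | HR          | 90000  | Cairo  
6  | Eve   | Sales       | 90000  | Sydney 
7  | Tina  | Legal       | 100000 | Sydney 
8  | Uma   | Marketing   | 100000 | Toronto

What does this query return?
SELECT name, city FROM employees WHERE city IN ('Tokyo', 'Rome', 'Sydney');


Filtering: city IN ('Tokyo', 'Rome', 'Sydney')
Matching: 2 rows

2 rows:
Eve, Sydney
Tina, Sydney


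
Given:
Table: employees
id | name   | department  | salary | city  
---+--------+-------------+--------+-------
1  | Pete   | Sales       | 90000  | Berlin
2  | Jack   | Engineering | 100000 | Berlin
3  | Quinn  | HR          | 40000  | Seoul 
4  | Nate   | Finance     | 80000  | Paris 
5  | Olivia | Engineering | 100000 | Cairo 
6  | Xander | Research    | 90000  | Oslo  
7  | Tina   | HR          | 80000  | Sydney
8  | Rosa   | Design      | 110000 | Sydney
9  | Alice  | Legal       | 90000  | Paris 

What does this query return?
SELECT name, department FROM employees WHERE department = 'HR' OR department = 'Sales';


Filtering: department = 'HR' OR 'Sales'
Matching: 3 rows

3 rows:
Pete, Sales
Quinn, HR
Tina, HR


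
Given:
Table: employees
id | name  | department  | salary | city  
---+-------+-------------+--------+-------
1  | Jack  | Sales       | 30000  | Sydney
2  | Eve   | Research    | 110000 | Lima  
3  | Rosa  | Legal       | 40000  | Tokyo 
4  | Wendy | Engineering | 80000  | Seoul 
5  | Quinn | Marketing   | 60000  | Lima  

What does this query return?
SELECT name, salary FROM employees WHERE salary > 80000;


Filtering: salary > 80000
Matching: 1 rows

1 rows:
Eve, 110000


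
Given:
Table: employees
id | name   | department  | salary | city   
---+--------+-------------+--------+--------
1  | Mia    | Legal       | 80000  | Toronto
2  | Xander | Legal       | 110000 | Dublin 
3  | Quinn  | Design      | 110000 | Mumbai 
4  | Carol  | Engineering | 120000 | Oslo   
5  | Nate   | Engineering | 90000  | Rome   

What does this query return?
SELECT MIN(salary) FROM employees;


Salaries: 80000, 110000, 110000, 120000, 90000
MIN = 80000

80000


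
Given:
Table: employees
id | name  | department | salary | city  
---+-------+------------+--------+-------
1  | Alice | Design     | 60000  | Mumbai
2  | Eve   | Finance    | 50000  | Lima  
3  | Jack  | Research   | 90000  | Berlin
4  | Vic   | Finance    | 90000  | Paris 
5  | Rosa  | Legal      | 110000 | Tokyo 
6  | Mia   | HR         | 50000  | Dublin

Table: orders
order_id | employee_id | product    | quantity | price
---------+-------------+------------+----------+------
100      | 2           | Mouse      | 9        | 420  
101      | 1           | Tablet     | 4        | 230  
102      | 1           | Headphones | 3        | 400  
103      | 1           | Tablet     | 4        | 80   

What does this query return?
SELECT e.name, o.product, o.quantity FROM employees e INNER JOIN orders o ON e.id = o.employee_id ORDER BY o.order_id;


Joining employees.id = orders.employee_id:
  employee Eve (id=2) -> order Mouse
  employee Alice (id=1) -> order Tablet
  employee Alice (id=1) -> order Headphones
  employee Alice (id=1) -> order Tablet


4 rows:
Eve, Mouse, 9
Alice, Tablet, 4
Alice, Headphones, 3
Alice, Tablet, 4


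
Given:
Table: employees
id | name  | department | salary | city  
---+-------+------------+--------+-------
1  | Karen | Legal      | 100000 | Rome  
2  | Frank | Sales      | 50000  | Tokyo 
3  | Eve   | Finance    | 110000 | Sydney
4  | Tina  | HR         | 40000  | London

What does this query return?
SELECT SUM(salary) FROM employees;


SUM(salary) = 100000 + 50000 + 110000 + 40000 = 300000

300000


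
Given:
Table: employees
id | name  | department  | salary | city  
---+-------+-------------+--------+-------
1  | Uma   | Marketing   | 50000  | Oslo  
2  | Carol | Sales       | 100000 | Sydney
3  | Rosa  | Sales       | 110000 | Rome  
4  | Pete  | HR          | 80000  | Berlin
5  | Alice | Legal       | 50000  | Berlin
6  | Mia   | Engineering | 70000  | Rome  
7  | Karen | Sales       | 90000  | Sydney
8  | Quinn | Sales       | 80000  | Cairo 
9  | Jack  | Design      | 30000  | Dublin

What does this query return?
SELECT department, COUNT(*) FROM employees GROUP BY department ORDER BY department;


Assigning each row to its department group:
  Uma -> Marketing
  Carol -> Sales
  Rosa -> Sales
  Pete -> HR
  Alice -> Legal
  Mia -> Engineering
  Karen -> Sales
  Quinn -> Sales
  Jack -> Design


6 groups:
Design, 1
Engineering, 1
HR, 1
Legal, 1
Marketing, 1
Sales, 4


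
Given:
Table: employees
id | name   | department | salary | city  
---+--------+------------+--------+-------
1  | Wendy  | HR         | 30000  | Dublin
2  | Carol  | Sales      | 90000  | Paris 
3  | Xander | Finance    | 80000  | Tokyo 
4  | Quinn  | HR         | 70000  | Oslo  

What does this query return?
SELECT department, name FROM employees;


Projecting columns: department, name

4 rows:
HR, Wendy
Sales, Carol
Finance, Xander
HR, Quinn


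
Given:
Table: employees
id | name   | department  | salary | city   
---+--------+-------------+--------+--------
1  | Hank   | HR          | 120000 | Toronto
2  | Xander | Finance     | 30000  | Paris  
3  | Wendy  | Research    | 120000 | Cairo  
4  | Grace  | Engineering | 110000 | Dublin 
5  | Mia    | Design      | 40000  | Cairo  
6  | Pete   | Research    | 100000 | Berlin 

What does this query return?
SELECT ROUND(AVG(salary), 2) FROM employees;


SUM(salary) = 520000
COUNT = 6
ROUND(AVG, 2) = ROUND(520000 / 6, 2) = 86666.67

86666.67


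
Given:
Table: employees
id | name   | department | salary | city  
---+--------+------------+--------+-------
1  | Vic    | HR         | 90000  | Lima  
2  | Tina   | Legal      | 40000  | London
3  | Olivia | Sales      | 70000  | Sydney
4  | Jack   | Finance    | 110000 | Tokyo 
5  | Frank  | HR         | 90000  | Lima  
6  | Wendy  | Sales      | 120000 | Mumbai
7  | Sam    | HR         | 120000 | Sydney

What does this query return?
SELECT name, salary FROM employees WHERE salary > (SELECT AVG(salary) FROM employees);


Subquery: AVG(salary) = 91428.57
Filtering: salary > 91428.57
  Jack (110000) -> MATCH
  Wendy (120000) -> MATCH
  Sam (120000) -> MATCH


3 rows:
Jack, 110000
Wendy, 120000
Sam, 120000


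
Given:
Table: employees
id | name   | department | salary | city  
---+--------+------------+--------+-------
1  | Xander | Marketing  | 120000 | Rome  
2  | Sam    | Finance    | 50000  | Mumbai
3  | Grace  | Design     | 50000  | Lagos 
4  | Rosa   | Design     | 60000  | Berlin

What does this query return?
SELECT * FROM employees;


SELECT * returns all 4 rows with all columns

4 rows:
1, Xander, Marketing, 120000, Rome
2, Sam, Finance, 50000, Mumbai
3, Grace, Design, 50000, Lagos
4, Rosa, Design, 60000, Berlin


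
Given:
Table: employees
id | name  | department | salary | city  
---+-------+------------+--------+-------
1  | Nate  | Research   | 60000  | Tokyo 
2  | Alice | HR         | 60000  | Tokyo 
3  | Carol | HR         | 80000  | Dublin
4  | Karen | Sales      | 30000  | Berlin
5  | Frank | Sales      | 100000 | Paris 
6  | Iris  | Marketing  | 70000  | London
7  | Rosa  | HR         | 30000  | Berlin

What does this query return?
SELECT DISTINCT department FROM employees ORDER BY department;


All 'department' values (row order): Research, HR, HR, Sales, Sales, Marketing, HR
Removing duplicates leaves 4 unique value(s).

4 values:
HR
Marketing
Research
Sales


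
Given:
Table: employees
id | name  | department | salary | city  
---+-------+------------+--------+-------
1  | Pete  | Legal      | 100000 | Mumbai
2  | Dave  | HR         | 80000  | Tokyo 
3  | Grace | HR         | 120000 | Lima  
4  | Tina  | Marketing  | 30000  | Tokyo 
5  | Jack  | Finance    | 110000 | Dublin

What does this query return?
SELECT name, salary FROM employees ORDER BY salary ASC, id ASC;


Sorting by salary ASC, then id ASC for ties

5 rows:
Tina, 30000
Dave, 80000
Pete, 100000
Jack, 110000
Grace, 120000


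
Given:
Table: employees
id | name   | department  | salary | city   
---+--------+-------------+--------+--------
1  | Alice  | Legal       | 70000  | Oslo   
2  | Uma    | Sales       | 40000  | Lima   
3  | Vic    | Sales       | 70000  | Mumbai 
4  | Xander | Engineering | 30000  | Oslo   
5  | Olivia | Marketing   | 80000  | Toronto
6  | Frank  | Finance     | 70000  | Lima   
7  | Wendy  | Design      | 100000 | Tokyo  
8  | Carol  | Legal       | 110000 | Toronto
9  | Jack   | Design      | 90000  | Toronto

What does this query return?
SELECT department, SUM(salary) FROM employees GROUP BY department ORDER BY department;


Summing salary within each department:
  Design: 100000 + 90000 = 190000
  Engineering: 30000 = 30000
  Finance: 70000 = 70000
  Legal: 70000 + 110000 = 180000
  Marketing: 80000 = 80000
  Sales: 40000 + 70000 = 110000


6 groups:
Design, 190000
Engineering, 30000
Finance, 70000
Legal, 180000
Marketing, 80000
Sales, 110000


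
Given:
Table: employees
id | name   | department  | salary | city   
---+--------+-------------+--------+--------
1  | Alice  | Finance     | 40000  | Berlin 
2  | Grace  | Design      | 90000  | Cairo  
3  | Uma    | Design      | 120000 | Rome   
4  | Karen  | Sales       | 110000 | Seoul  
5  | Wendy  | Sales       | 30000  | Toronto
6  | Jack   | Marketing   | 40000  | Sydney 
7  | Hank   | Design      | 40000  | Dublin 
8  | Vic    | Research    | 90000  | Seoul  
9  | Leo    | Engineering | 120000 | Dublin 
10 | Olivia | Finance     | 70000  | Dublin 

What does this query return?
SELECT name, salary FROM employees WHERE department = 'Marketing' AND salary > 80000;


Filtering: department = 'Marketing' AND salary > 80000
Matching: 0 rows

Empty result set (0 rows)


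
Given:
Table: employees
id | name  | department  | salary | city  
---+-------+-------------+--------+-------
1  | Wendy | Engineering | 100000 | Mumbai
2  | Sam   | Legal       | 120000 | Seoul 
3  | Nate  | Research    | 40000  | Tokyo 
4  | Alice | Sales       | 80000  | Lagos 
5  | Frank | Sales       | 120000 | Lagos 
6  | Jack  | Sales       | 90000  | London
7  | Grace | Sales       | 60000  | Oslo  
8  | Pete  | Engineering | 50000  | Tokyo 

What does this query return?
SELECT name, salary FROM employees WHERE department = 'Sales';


Filtering: department = 'Sales'
Matching rows: 4

4 rows:
Alice, 80000
Frank, 120000
Jack, 90000
Grace, 60000


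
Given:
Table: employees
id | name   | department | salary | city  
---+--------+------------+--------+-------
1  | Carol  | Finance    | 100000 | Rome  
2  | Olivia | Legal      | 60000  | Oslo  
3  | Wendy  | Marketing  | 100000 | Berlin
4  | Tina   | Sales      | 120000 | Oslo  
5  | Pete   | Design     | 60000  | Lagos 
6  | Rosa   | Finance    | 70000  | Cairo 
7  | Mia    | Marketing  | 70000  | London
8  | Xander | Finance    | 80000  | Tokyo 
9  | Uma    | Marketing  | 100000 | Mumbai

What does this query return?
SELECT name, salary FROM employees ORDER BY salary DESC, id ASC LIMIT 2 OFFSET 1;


Sort by salary DESC (id ASC tiebreak), then skip 1 and take 2
Rows 2 through 3

2 rows:
Carol, 100000
Wendy, 100000


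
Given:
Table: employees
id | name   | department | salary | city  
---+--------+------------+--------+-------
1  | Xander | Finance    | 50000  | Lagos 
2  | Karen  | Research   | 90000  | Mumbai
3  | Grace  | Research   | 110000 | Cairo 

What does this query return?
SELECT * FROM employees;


SELECT * returns all 3 rows with all columns

3 rows:
1, Xander, Finance, 50000, Lagos
2, Karen, Research, 90000, Mumbai
3, Grace, Research, 110000, Cairo


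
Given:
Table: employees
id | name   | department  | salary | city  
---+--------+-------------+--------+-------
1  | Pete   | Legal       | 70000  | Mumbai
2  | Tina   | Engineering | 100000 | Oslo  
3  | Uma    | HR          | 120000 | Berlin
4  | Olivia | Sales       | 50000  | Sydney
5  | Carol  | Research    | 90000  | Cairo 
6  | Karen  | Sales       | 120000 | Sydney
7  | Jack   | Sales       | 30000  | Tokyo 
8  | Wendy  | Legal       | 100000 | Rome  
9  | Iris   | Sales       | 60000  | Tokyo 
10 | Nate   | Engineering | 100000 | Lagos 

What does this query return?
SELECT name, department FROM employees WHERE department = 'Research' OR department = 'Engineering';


Filtering: department = 'Research' OR 'Engineering'
Matching: 3 rows

3 rows:
Tina, Engineering
Carol, Research
Nate, Engineering


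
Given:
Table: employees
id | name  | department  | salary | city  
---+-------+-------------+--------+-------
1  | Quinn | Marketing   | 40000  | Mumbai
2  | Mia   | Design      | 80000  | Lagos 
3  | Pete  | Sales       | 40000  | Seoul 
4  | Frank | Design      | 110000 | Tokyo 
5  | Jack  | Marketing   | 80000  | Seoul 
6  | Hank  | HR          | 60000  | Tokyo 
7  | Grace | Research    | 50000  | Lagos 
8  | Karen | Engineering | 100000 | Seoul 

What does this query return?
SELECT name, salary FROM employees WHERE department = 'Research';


Filtering: department = 'Research'
Matching rows: 1

1 rows:
Grace, 50000


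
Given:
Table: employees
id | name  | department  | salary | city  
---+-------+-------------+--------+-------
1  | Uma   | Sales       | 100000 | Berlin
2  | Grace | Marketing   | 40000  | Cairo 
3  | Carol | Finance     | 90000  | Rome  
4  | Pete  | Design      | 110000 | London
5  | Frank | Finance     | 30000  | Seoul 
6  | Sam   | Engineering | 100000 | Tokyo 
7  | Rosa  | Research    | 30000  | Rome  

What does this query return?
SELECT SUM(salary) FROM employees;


SUM(salary) = 100000 + 40000 + 90000 + 110000 + 30000 + 100000 + 30000 = 500000

500000


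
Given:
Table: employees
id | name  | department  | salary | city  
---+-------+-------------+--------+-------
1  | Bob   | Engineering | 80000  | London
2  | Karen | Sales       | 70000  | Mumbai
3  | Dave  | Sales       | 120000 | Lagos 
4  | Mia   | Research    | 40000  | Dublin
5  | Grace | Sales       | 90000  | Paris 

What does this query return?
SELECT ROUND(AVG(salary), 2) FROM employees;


SUM(salary) = 400000
COUNT = 5
ROUND(AVG, 2) = ROUND(400000 / 5, 2) = 80000.0

80000.0


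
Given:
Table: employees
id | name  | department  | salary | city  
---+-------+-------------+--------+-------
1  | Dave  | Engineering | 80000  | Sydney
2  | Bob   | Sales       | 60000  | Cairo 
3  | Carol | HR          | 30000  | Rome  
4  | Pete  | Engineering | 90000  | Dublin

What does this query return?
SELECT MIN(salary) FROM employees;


Salaries: 80000, 60000, 30000, 90000
MIN = 30000

30000


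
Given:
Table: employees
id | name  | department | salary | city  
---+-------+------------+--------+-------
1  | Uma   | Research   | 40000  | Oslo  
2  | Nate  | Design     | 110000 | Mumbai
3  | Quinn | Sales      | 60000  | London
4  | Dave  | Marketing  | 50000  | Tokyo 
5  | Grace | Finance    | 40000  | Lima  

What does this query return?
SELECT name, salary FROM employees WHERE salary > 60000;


Filtering: salary > 60000
Matching: 1 rows

1 rows:
Nate, 110000


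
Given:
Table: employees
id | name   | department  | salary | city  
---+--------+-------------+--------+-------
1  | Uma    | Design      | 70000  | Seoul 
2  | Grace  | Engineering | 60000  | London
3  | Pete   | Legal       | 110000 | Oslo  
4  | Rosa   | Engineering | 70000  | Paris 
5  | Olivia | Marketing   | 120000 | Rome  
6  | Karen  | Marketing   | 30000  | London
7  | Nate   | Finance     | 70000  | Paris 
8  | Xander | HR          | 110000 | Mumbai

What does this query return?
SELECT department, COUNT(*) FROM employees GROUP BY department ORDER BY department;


Assigning each row to its department group:
  Uma -> Design
  Grace -> Engineering
  Pete -> Legal
  Rosa -> Engineering
  Olivia -> Marketing
  Karen -> Marketing
  Nate -> Finance
  Xander -> HR


6 groups:
Design, 1
Engineering, 2
Finance, 1
HR, 1
Legal, 1
Marketing, 2
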